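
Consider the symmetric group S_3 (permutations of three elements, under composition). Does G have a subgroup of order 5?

5 does not divide |G| = 6, so by Lagrange no subgroup of order 5 exists.

No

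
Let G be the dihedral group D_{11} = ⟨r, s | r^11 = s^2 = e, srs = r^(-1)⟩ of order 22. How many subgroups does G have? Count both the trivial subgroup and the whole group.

|G| = 22, so by Lagrange every subgroup order divides 22. Divisors: 1, 2, 11, 22.
Subgroups by order — order 1: 1; order 2: 11; order 11: 1; order 22: 1.
Total: 1 + 11 + 1 + 1 = 14.

14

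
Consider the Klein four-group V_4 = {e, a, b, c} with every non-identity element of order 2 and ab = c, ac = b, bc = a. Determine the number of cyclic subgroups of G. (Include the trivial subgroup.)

4

A cyclic subgroup of order d is generated by each of its φ(d) elements of order d, so the cyclic subgroups of order d number (#elements of order d)/φ(d).
Cyclic subgroups by order — order 1: 1; order 2: 3.
Total: 4.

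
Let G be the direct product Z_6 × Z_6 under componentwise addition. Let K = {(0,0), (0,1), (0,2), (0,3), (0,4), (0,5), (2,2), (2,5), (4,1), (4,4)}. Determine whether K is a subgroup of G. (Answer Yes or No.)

|K| = 10 does not divide |G| = 36, so by Lagrange K is not a subgroup.

No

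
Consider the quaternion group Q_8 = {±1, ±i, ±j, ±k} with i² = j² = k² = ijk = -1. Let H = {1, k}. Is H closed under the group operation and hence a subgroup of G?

k ∈ H but its inverse -k ∉ H, so H is not a subgroup.

No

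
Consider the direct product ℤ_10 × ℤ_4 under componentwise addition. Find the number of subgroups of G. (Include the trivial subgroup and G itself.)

|G| = 40, so by Lagrange every subgroup order divides 40. Divisors: 1, 2, 4, 5, 8, 10, 20, 40.
Subgroups by order — order 1: 1; order 2: 3; order 4: 3; order 5: 1; order 8: 1; order 10: 3; order 20: 3; order 40: 1.
Total: 1 + 3 + 3 + 1 + 1 + 3 + 3 + 1 = 16.

16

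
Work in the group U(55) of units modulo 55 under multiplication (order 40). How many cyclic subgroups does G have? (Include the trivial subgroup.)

12

A cyclic subgroup of order d is generated by each of its φ(d) elements of order d, so the cyclic subgroups of order d number (#elements of order d)/φ(d).
Cyclic subgroups by order — order 1: 1; order 2: 3; order 4: 2; order 5: 1; order 10: 3; order 20: 2.
Total: 12.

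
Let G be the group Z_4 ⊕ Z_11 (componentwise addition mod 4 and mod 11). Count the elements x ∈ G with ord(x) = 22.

An element (a,b) has order lcm(ord(a), ord(b)); count pairs with lcm equal to 22.
Enumerating gives 10 such elements.

10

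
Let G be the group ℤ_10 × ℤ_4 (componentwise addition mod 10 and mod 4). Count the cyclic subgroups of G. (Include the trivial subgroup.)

12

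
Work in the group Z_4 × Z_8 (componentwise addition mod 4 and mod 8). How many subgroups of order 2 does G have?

|G| = 32 and 2 | 32, so subgroups of order 2 are possible by Lagrange.
The subgroups of order 2 are: {(0,0), (0,4)}; {(0,0), (2,0)}; {(0,0), (2,4)}.
So G has 3 subgroups of order 2.

3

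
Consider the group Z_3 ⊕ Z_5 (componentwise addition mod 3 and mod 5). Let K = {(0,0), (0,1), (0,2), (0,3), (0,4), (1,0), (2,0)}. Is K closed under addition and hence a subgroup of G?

|K| = 7 does not divide |G| = 15, so by Lagrange K is not a subgroup.

No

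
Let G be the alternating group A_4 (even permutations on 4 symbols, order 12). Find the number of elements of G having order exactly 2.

The elements of order 2 are: (1 2)(3 4), (1 3)(2 4), (1 4)(2 3).
That's 3.

3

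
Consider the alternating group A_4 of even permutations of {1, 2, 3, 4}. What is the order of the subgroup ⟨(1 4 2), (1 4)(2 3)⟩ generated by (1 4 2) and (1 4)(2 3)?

|⟨(1 4 2)⟩| = 3 and |⟨(1 4)(2 3)⟩| = 2, so |H| is a multiple of lcm(3, 2) = 6 and divides |G| = 12.
Closing {(1 4 2), (1 4)(2 3)} under the group operation gives all of G, so |H| = 12.

12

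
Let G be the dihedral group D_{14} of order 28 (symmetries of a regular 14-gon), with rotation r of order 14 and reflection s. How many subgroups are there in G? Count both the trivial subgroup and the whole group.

|G| = 28, so by Lagrange every subgroup order divides 28. Divisors: 1, 2, 4, 7, 14, 28.
Subgroups by order — order 1: 1; order 2: 15; order 4: 7; order 7: 1; order 14: 3; order 28: 1.
Total: 1 + 15 + 7 + 1 + 3 + 1 = 28.

28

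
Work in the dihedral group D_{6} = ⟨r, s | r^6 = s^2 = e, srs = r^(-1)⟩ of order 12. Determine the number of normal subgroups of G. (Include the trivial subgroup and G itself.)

7

G has 16 subgroups. Checking conjugation-invariance by order — order 1: 1/1 normal; order 2: 1/7 normal; order 3: 1/1 normal; order 4: 0/3 normal; order 6: 3/3 normal; order 12: 1/1 normal.
Total normal subgroups: 7.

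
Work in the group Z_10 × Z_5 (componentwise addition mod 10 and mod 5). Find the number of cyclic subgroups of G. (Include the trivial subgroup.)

14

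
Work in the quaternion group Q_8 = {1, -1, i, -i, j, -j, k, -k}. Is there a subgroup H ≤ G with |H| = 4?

Yes

4 | 8. A subgroup of order 4 is {1, -1, i, -i}.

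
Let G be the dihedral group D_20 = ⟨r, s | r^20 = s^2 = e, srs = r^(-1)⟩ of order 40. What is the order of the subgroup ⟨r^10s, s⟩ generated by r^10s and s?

|⟨r^10s⟩| = 2 and |⟨s⟩| = 2, so |H| is a multiple of lcm(2, 2) = 2 and divides |G| = 40.
Closing under the operation: H = {e, r^10, s, r^10s}, so |H| = 4.

4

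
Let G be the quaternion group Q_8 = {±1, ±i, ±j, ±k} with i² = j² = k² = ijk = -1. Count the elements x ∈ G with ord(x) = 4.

6

The elements of order 4 are: i, -i, j, -j, k, -k.
That's 6.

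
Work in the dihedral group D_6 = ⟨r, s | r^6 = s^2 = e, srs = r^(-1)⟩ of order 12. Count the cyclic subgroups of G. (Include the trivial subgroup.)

10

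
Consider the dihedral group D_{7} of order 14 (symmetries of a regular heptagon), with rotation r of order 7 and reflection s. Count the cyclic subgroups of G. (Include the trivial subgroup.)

9

A cyclic subgroup of order d is generated by each of its φ(d) elements of order d, so the cyclic subgroups of order d number (#elements of order d)/φ(d).
Cyclic subgroups by order — order 1: 1; order 2: 7; order 7: 1.
Total: 9.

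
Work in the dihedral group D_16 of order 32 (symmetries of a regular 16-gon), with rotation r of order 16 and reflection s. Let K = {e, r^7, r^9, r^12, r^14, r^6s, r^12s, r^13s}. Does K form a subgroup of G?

r^12 ∈ K but its inverse r^4 ∉ K, so K is not a subgroup.

No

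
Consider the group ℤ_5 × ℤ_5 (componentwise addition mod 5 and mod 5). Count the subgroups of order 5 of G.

6

|G| = 25 and 5 | 25, so subgroups of order 5 are possible by Lagrange.
The subgroups of order 5 are: {(0,0), (0,1), (0,2), (0,3), (0,4)}; {(0,0), (1,0), (2,0), (3,0), (4,0)}; {(0,0), (1,1), (2,2), (3,3), (4,4)}; {(0,0), (1,2), (2,4), (3,1), (4,3)}; … (6 in all).
So G has 6 subgroups of order 5.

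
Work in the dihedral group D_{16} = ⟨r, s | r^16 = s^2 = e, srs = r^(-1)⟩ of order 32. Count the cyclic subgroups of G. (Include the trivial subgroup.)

A cyclic subgroup of order d is generated by each of its φ(d) elements of order d, so the cyclic subgroups of order d number (#elements of order d)/φ(d).
Cyclic subgroups by order — order 1: 1; order 2: 17; order 4: 1; order 8: 1; order 16: 1.
Total: 21.

21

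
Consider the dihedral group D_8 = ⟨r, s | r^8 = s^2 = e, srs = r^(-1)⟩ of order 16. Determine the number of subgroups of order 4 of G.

5

|G| = 16 and 4 | 16, so subgroups of order 4 are possible by Lagrange.
The subgroups of order 4 are: {e, r^2, r^4, r^6}; {e, r^4, r^2s, r^6s}; {e, r^4, r^3s, r^7s}; {e, r^4, s, r^4s}; … (5 in all).
So G has 5 subgroups of order 4.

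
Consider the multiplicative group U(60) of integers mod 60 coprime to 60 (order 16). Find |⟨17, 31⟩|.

|⟨17⟩| = 4 and |⟨31⟩| = 2, so |H| is a multiple of lcm(4, 2) = 4 and divides |G| = 16.
Closing under the operation: H = {1, 17, 19, 23, 31, 47, 49, 53}, so |H| = 8.

8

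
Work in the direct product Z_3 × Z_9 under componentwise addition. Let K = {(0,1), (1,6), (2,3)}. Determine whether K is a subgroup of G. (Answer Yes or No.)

No

The identity (0,0) ∉ K, so K is not a subgroup.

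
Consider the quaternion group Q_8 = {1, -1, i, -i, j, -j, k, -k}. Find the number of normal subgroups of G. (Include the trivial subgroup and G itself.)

G has 6 subgroups. Checking conjugation-invariance by order — order 1: 1/1 normal; order 2: 1/1 normal; order 4: 3/3 normal; order 8: 1/1 normal.
Total normal subgroups: 6.

6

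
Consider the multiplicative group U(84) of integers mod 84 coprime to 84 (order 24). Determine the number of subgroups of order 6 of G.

|G| = 24 and 6 | 24, so subgroups of order 6 are possible by Lagrange.
The subgroups of order 6 are: {1, 11, 23, 25, 37, 71}; {1, 13, 25, 37, 61, 73}; {1, 5, 17, 25, 37, 41}; {1, 19, 25, 31, 37, 55}; … (7 in all).
So G has 7 subgroups of order 6.

7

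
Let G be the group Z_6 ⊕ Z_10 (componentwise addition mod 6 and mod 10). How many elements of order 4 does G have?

An element (a,b) has order lcm(ord(a), ord(b)); count pairs with lcm equal to 4.
Enumerating gives 0 such elements.

0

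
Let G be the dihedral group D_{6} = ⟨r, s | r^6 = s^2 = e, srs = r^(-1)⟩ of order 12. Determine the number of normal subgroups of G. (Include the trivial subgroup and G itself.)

7

G has 16 subgroups. Checking conjugation-invariance by order — order 1: 1/1 normal; order 2: 1/7 normal; order 3: 1/1 normal; order 4: 0/3 normal; order 6: 3/3 normal; order 12: 1/1 normal.
Total normal subgroups: 7.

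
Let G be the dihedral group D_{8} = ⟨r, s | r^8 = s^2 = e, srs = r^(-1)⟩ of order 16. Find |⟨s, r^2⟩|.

8

|⟨s⟩| = 2 and |⟨r^2⟩| = 4, so |H| is a multiple of lcm(2, 4) = 4 and divides |G| = 16.
Closing under the operation: H = {e, r^2, r^4, r^6, s, r^2s, r^4s, r^6s}, so |H| = 8.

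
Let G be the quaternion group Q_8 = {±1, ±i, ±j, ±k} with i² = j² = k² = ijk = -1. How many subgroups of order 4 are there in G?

|G| = 8 and 4 | 8, so subgroups of order 4 are possible by Lagrange.
The subgroups of order 4 are: {1, -1, i, -i}; {1, -1, j, -j}; {1, -1, k, -k}.
So G has 3 subgroups of order 4.

3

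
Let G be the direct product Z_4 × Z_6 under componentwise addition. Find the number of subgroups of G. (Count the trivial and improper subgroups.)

16

|G| = 24, so by Lagrange every subgroup order divides 24. Divisors: 1, 2, 3, 4, 6, 8, 12, 24.
Subgroups by order — order 1: 1; order 2: 3; order 3: 1; order 4: 3; order 6: 3; order 8: 1; order 12: 3; order 24: 1.
Total: 1 + 3 + 1 + 3 + 3 + 1 + 3 + 1 = 16.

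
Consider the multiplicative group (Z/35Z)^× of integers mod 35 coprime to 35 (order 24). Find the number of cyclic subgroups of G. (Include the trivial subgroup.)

12

Each element a generates a cyclic subgroup ⟨a⟩; distinct elements may generate the same one (a cyclic group of order d has φ(d) generators).
Cyclic subgroups by order — order 1: 1; order 2: 3; order 3: 1; order 4: 2; order 6: 3; order 12: 2.
Total: 12.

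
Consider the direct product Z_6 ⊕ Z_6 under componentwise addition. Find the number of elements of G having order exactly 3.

8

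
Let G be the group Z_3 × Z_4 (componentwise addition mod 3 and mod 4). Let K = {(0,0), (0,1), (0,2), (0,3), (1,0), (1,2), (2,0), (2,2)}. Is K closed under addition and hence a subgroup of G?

No

|K| = 8 does not divide |G| = 12, so by Lagrange K is not a subgroup.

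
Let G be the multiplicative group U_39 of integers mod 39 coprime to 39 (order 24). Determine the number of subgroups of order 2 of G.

3

|G| = 24 and 2 | 24, so subgroups of order 2 are possible by Lagrange.
The subgroups of order 2 are: {1, 14}; {1, 25}; {1, 38}.
So G has 3 subgroups of order 2.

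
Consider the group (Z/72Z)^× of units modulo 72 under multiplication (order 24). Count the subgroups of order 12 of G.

|G| = 24 and 12 | 24, so subgroups of order 12 are possible by Lagrange.
The subgroups of order 12 are: {1, 11, 13, 23, 25, 35, 37, 47, 49, 59, 61, 71}; {1, 11, 17, 19, 25, 35, 41, 43, 49, 59, 65, 67}; {1, 5, 7, 11, 25, 29, 31, 35, 49, 53, 55, 59}; {1, 5, 13, 17, 25, 29, 37, 41, 49, 53, 61, 65}; … (7 in all).
So G has 7 subgroups of order 12.

7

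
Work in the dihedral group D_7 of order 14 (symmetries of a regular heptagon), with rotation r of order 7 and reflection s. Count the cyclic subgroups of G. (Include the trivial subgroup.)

9

A cyclic subgroup of order d is generated by each of its φ(d) elements of order d, so the cyclic subgroups of order d number (#elements of order d)/φ(d).
Cyclic subgroups by order — order 1: 1; order 2: 7; order 7: 1.
Total: 9.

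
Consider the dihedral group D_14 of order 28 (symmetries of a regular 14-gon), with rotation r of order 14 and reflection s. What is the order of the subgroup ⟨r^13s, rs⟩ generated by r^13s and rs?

|⟨r^13s⟩| = 2 and |⟨rs⟩| = 2, so |H| is a multiple of lcm(2, 2) = 2 and divides |G| = 28.
Closing under the operation: H = {e, r^2, r^4, r^6, r^8, r^10, r^12, rs, r^3s, r^5s, r^7s, r^9s, r^11s, r^13s}, so |H| = 14.

14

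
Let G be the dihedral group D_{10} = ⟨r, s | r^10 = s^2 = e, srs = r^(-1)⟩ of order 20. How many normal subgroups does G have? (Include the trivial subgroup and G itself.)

7

G has 22 subgroups. Checking conjugation-invariance by order — order 1: 1/1 normal; order 2: 1/11 normal; order 4: 0/5 normal; order 5: 1/1 normal; order 10: 3/3 normal; order 20: 1/1 normal.
Total normal subgroups: 7.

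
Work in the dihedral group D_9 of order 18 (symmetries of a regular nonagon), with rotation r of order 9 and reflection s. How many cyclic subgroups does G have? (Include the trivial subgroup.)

12

A cyclic subgroup of order d is generated by each of its φ(d) elements of order d, so the cyclic subgroups of order d number (#elements of order d)/φ(d).
Cyclic subgroups by order — order 1: 1; order 2: 9; order 3: 1; order 9: 1.
Total: 12.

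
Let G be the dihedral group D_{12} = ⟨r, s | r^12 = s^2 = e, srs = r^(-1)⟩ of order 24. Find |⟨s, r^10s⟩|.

12

|⟨s⟩| = 2 and |⟨r^10s⟩| = 2, so |H| is a multiple of lcm(2, 2) = 2 and divides |G| = 24.
Closing under the operation: H = {e, r^2, r^4, r^6, r^8, r^10, s, r^2s, r^4s, r^6s, r^8s, r^10s}, so |H| = 12.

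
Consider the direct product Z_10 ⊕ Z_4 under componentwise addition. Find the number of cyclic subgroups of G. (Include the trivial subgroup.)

12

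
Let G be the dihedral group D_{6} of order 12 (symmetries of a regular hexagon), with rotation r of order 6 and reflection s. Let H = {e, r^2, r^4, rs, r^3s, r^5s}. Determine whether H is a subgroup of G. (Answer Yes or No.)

Yes

|H| = 6 divides |G| = 12, consistent with Lagrange.
H contains the identity, every element's inverse is in H, and H is closed under ·: it is a subgroup.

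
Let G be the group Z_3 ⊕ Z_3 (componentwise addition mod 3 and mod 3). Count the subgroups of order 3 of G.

|G| = 9 and 3 | 9, so subgroups of order 3 are possible by Lagrange.
The subgroups of order 3 are: {(0,0), (0,1), (0,2)}; {(0,0), (1,0), (2,0)}; {(0,0), (1,1), (2,2)}; {(0,0), (1,2), (2,1)}.
So G has 4 subgroups of order 3.

4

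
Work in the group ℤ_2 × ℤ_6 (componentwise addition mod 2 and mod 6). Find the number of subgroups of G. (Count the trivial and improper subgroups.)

10

|G| = 12, so by Lagrange every subgroup order divides 12. Divisors: 1, 2, 3, 4, 6, 12.
Subgroups by order — order 1: 1; order 2: 3; order 3: 1; order 4: 1; order 6: 3; order 12: 1.
Total: 1 + 3 + 1 + 1 + 3 + 1 = 10.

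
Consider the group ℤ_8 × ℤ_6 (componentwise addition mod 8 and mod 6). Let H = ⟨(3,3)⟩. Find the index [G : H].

|⟨(3,3)⟩| = 8 and |G| = 48.
By Lagrange, [G : H] = |G|/|H| = 48/8 = 6.

6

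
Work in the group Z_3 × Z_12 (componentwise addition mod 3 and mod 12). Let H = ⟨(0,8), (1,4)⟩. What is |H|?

|⟨(0,8)⟩| = 3 and |⟨(1,4)⟩| = 3, so |H| is a multiple of lcm(3, 3) = 3 and divides |G| = 36.
Closing under the operation: H = {(0,0), (0,4), (0,8), (1,0), (1,4), (1,8), (2,0), (2,4), (2,8)}, so |H| = 9.

9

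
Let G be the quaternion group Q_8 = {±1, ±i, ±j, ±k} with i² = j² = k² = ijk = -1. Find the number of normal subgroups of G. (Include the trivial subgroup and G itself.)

6

G has 6 subgroups. Checking conjugation-invariance by order — order 1: 1/1 normal; order 2: 1/1 normal; order 4: 3/3 normal; order 8: 1/1 normal.
Total normal subgroups: 6.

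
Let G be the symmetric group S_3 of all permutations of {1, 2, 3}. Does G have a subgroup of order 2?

Yes

2 | 6. A subgroup of order 2 is {e, (1 2)}.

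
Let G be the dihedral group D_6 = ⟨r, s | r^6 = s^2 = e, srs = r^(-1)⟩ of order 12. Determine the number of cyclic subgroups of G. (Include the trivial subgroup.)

Group the elements of G by the cyclic subgroup they generate; each cyclic subgroup of order d accounts for φ(d) elements.
Cyclic subgroups by order — order 1: 1; order 2: 7; order 3: 1; order 6: 1.
Total: 10.

10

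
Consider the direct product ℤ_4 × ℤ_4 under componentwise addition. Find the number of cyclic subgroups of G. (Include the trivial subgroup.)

Group the elements of G by the cyclic subgroup they generate; each cyclic subgroup of order d accounts for φ(d) elements.
Cyclic subgroups by order — order 1: 1; order 2: 3; order 4: 6.
Total: 10.

10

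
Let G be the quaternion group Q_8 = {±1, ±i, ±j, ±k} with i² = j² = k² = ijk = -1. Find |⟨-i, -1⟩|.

4

|⟨-i⟩| = 4 and |⟨-1⟩| = 2, so |H| is a multiple of lcm(4, 2) = 4 and divides |G| = 8.
Closing under the operation: H = {1, -1, i, -i}, so |H| = 4.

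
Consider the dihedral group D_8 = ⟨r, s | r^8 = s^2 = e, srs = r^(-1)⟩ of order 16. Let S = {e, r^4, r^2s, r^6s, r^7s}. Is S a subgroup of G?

No

|S| = 5 does not divide |G| = 16, so by Lagrange S is not a subgroup.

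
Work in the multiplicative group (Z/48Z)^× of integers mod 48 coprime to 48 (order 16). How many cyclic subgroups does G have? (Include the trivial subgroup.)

Each element a generates a cyclic subgroup ⟨a⟩; distinct elements may generate the same one (a cyclic group of order d has φ(d) generators).
Cyclic subgroups by order — order 1: 1; order 2: 7; order 4: 4.
Total: 12.

12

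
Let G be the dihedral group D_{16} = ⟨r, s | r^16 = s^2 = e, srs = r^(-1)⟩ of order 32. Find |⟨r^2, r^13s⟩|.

|⟨r^2⟩| = 8 and |⟨r^13s⟩| = 2, so |H| is a multiple of lcm(8, 2) = 8 and divides |G| = 32.
Closing under the operation: H = {e, r^2, r^4, r^6, r^8, r^10, r^12, r^14, rs, r^3s, r^5s, r^7s, r^9s, r^11s, r^13s, r^15s}, so |H| = 16.

16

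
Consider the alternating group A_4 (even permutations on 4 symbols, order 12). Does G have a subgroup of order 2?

2 | 12. A subgroup of order 2 is {e, (1 2)(3 4)}.

Yes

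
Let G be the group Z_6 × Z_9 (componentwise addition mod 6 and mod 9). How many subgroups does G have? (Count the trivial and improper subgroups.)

|G| = 54, so by Lagrange every subgroup order divides 54. Divisors: 1, 2, 3, 6, 9, 18, 27, 54.
Subgroups by order — order 1: 1; order 2: 1; order 3: 4; order 6: 4; order 9: 4; order 18: 4; order 27: 1; order 54: 1.
Total: 1 + 1 + 4 + 4 + 4 + 4 + 1 + 1 = 20.

20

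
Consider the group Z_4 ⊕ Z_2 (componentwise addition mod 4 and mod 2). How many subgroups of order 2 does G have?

3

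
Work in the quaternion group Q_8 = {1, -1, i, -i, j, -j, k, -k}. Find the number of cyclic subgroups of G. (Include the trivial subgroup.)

5

Group the elements of G by the cyclic subgroup they generate; each cyclic subgroup of order d accounts for φ(d) elements.
Cyclic subgroups by order — order 1: 1; order 2: 1; order 4: 3.
Total: 5.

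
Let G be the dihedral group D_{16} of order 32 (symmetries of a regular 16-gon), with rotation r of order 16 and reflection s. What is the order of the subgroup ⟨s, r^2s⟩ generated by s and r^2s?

|⟨s⟩| = 2 and |⟨r^2s⟩| = 2, so |H| is a multiple of lcm(2, 2) = 2 and divides |G| = 32.
Closing under the operation: H = {e, r^2, r^4, r^6, r^8, r^10, r^12, r^14, s, r^2s, r^4s, r^6s, r^8s, r^10s, r^12s, r^14s}, so |H| = 16.

16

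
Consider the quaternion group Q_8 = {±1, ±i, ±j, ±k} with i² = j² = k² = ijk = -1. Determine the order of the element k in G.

4

Computing powers of k: the smallest k with (k)^k = e is k = 4.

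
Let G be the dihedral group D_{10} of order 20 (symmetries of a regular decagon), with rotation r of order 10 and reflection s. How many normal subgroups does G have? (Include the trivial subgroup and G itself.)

G has 22 subgroups. Checking conjugation-invariance by order — order 1: 1/1 normal; order 2: 1/11 normal; order 4: 0/5 normal; order 5: 1/1 normal; order 10: 3/3 normal; order 20: 1/1 normal.
Total normal subgroups: 7.

7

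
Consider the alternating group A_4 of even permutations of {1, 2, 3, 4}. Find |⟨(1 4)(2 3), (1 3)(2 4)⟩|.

|⟨(1 4)(2 3)⟩| = 2 and |⟨(1 3)(2 4)⟩| = 2, so |H| is a multiple of lcm(2, 2) = 2 and divides |G| = 12.
Closing under the operation: H = {e, (1 2)(3 4), (1 3)(2 4), (1 4)(2 3)}, so |H| = 4.

4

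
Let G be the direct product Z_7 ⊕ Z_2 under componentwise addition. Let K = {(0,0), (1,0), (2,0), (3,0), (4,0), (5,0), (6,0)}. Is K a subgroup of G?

|K| = 7 divides |G| = 14, consistent with Lagrange.
K contains the identity, every element's inverse is in K, and K is closed under +: it is a subgroup.
In fact K = ⟨(4,0)⟩.

Yes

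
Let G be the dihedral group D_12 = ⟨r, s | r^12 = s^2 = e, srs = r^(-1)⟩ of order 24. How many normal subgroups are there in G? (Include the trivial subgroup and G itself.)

G has 34 subgroups. Checking conjugation-invariance by order — order 1: 1/1 normal; order 2: 1/13 normal; order 3: 1/1 normal; order 4: 1/7 normal; order 6: 1/5 normal; order 8: 0/3 normal; order 12: 3/3 normal; order 24: 1/1 normal.
Total normal subgroups: 9.

9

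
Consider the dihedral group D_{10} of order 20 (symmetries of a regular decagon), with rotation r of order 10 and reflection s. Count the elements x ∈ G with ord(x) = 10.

4

The elements of order 10 are: r, r^3, r^7, r^9.
That's 4.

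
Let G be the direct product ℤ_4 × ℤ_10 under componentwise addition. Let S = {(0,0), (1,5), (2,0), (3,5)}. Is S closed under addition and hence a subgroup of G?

Yes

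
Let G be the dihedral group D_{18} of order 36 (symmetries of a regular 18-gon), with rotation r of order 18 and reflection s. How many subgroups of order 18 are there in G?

|G| = 36 and 18 | 36, so subgroups of order 18 are possible by Lagrange.
The subgroups of order 18 are: {e, r, r^2, r^3, r^4, r^5, r^6, r^7, r^8, r^9, r^10, r^11, r^12, r^13, r^14, r^15, r^16, r^17}; {e, r^2, r^4, r^6, r^8, r^10, r^12, r^14, r^16, s, r^2s, r^4s, r^6s, r^8s, r^10s, r^12s, r^14s, r^16s}; {e, r^2, r^4, r^6, r^8, r^10, r^12, r^14, r^16, rs, r^3s, r^5s, r^7s, r^9s, r^11s, r^13s, r^15s, r^17s}.
So G has 3 subgroups of order 18.

3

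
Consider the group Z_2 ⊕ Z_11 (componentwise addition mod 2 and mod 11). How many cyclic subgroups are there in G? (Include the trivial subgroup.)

4

Each element a generates a cyclic subgroup ⟨a⟩; distinct elements may generate the same one (a cyclic group of order d has φ(d) generators).
Cyclic subgroups by order — order 1: 1; order 2: 1; order 11: 1; order 22: 1.
Total: 4.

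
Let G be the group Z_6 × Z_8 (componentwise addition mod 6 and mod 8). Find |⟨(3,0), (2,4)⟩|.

|⟨(3,0)⟩| = 2 and |⟨(2,4)⟩| = 6, so |H| is a multiple of lcm(2, 6) = 6 and divides |G| = 48.
Closing under the operation: H = {(0,0), (0,4), (1,0), (1,4), (2,0), (2,4), (3,0), (3,4), (4,0), (4,4), (5,0), (5,4)}, so |H| = 12.

12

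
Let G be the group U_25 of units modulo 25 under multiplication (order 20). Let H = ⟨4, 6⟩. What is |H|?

10

|⟨4⟩| = 10 and |⟨6⟩| = 5, so |H| is a multiple of lcm(10, 5) = 10 and divides |G| = 20.
Closing under the operation: H = {1, 4, 6, 9, 11, 14, 16, 19, 21, 24}, so |H| = 10.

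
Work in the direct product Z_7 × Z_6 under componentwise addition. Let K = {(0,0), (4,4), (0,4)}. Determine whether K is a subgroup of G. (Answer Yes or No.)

No

(4,4) ∈ K but its inverse (3,2) ∉ K, so K is not a subgroup.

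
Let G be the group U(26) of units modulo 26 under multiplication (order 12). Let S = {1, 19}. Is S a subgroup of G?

No

19 ∈ S but its inverse 11 ∉ S, so S is not a subgroup.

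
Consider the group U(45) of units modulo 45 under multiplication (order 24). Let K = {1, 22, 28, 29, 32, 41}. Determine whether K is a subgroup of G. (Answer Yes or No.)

No

32 ∈ K but its inverse 38 ∉ K, so K is not a subgroup.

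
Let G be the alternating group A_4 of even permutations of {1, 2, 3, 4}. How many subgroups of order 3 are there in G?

4

|G| = 12 and 3 | 12, so subgroups of order 3 are possible by Lagrange.
The subgroups of order 3 are: {e, (1 2 3), (1 3 2)}; {e, (1 2 4), (1 4 2)}; {e, (1 3 4), (1 4 3)}; {e, (2 3 4), (2 4 3)}.
So G has 4 subgroups of order 3.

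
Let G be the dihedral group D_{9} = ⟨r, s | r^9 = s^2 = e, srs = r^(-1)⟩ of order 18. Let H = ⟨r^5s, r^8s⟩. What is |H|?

6

|⟨r^5s⟩| = 2 and |⟨r^8s⟩| = 2, so |H| is a multiple of lcm(2, 2) = 2 and divides |G| = 18.
Closing under the operation: H = {e, r^3, r^6, r^2s, r^5s, r^8s}, so |H| = 6.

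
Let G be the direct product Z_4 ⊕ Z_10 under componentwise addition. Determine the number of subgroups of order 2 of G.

|G| = 40 and 2 | 40, so subgroups of order 2 are possible by Lagrange.
The subgroups of order 2 are: {(0,0), (0,5)}; {(0,0), (2,0)}; {(0,0), (2,5)}.
So G has 3 subgroups of order 2.

3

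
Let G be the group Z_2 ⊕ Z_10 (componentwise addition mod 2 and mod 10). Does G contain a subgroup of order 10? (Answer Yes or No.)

Yes

10 | 20. A subgroup of order 10 is {(0,0), (0,1), (0,2), (0,3), (0,4), (0,5), (0,6), (0,7), (0,8), (0,9)}.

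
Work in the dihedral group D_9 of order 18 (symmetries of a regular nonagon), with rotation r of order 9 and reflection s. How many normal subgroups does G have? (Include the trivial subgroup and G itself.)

4

G has 16 subgroups. Checking conjugation-invariance by order — order 1: 1/1 normal; order 2: 0/9 normal; order 3: 1/1 normal; order 6: 0/3 normal; order 9: 1/1 normal; order 18: 1/1 normal.
Total normal subgroups: 4.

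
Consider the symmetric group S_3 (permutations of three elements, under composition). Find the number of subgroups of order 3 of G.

|G| = 6 and 3 | 6, so subgroups of order 3 are possible by Lagrange.
The subgroups of order 3 are: {e, (1 2 3), (1 3 2)}.
So G has 1 subgroup of order 3.

1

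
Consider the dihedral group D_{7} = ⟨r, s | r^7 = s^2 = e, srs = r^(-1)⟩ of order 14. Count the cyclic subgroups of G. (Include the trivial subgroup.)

A cyclic subgroup of order d is generated by each of its φ(d) elements of order d, so the cyclic subgroups of order d number (#elements of order d)/φ(d).
Cyclic subgroups by order — order 1: 1; order 2: 7; order 7: 1.
Total: 9.

9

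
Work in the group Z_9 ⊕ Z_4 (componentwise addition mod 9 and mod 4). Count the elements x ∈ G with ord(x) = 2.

An element (a,b) has order lcm(ord(a), ord(b)); count pairs with lcm equal to 2.
Enumerating gives 1 such elements.

1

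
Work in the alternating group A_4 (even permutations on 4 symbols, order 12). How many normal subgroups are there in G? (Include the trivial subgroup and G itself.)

3

G has 10 subgroups. Checking conjugation-invariance by order — order 1: 1/1 normal; order 2: 0/3 normal; order 3: 0/4 normal; order 4: 1/1 normal; order 12: 1/1 normal.
Total normal subgroups: 3.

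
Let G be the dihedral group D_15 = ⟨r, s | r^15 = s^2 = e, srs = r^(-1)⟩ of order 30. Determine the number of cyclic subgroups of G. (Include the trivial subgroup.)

19

Each element a generates a cyclic subgroup ⟨a⟩; distinct elements may generate the same one (a cyclic group of order d has φ(d) generators).
Cyclic subgroups by order — order 1: 1; order 2: 15; order 3: 1; order 5: 1; order 15: 1.
Total: 19.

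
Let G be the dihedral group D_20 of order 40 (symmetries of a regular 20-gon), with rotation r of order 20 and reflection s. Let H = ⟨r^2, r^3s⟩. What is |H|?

20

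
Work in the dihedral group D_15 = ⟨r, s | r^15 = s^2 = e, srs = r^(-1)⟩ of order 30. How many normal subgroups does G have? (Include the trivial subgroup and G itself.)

G has 28 subgroups. Checking conjugation-invariance by order — order 1: 1/1 normal; order 2: 0/15 normal; order 3: 1/1 normal; order 5: 1/1 normal; order 6: 0/5 normal; order 10: 0/3 normal; order 15: 1/1 normal; order 30: 1/1 normal.
Total normal subgroups: 5.

5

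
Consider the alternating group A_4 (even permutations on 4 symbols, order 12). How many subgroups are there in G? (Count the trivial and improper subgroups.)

10

|G| = 12, so by Lagrange every subgroup order divides 12. Divisors: 1, 2, 3, 4, 6, 12.
Subgroups by order — order 1: 1; order 2: 3; order 3: 4; order 4: 1; order 6: 0; order 12: 1.
Total: 1 + 3 + 4 + 1 + 0 + 1 = 10.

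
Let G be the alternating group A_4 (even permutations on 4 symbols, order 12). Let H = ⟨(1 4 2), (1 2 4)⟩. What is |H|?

|⟨(1 4 2)⟩| = 3 and |⟨(1 2 4)⟩| = 3, so |H| is a multiple of lcm(3, 3) = 3 and divides |G| = 12.
Closing under the operation: H = {e, (1 2 4), (1 4 2)}, so |H| = 3.

3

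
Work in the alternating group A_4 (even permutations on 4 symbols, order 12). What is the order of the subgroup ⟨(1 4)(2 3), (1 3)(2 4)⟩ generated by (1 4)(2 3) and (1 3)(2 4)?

4

|⟨(1 4)(2 3)⟩| = 2 and |⟨(1 3)(2 4)⟩| = 2, so |H| is a multiple of lcm(2, 2) = 2 and divides |G| = 12.
Closing under the operation: H = {e, (1 2)(3 4), (1 3)(2 4), (1 4)(2 3)}, so |H| = 4.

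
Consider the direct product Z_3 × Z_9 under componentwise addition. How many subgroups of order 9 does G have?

4

|G| = 27 and 9 | 27, so subgroups of order 9 are possible by Lagrange.
The subgroups of order 9 are: {(0,0), (0,1), (0,2), (0,3), (0,4), (0,5), (0,6), (0,7), (0,8)}; {(0,0), (0,3), (0,6), (1,0), (1,3), (1,6), (2,0), (2,3), (2,6)}; {(0,0), (0,3), (0,6), (1,1), (1,4), (1,7), (2,2), (2,5), (2,8)}; {(0,0), (0,3), (0,6), (1,2), (1,5), (1,8), (2,1), (2,4), (2,7)}.
So G has 4 subgroups of order 9.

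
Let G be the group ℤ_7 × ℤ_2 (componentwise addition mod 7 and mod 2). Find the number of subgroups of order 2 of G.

|G| = 14 and 2 | 14, so subgroups of order 2 are possible by Lagrange.
The subgroups of order 2 are: {(0,0), (0,1)}.
So G has 1 subgroup of order 2.

1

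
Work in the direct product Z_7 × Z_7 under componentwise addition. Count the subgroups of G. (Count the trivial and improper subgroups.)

|G| = 49, so by Lagrange every subgroup order divides 49. Divisors: 1, 7, 49.
Subgroups by order — order 1: 1; order 7: 8; order 49: 1.
Total: 1 + 8 + 1 = 10.

10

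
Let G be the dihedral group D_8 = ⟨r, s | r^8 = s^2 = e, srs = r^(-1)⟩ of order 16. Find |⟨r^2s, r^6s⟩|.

4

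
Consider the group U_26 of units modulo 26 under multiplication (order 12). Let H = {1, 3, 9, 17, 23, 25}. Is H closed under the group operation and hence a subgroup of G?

Yes

|H| = 6 divides |G| = 12, consistent with Lagrange.
H contains the identity, every element's inverse is in H, and H is closed under ·: it is a subgroup.
In fact H = ⟨17⟩.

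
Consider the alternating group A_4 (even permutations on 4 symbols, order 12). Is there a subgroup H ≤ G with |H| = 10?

10 does not divide |G| = 12, so by Lagrange no subgroup of order 10 exists.

No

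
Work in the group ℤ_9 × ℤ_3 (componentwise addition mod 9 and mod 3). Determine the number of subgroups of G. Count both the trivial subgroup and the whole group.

|G| = 27, so by Lagrange every subgroup order divides 27. Divisors: 1, 3, 9, 27.
Subgroups by order — order 1: 1; order 3: 4; order 9: 4; order 27: 1.
Total: 1 + 4 + 4 + 1 = 10.

10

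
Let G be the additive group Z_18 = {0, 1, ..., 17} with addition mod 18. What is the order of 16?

9

In Z_18, the order of an element a is n/gcd(a, n).
gcd(16, 18) = 2, so |⟨16⟩| = 18/2 = 9.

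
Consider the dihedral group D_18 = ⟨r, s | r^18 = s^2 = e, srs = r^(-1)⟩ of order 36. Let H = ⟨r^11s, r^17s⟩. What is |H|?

6

|⟨r^11s⟩| = 2 and |⟨r^17s⟩| = 2, so |H| is a multiple of lcm(2, 2) = 2 and divides |G| = 36.
Closing under the operation: H = {e, r^6, r^12, r^5s, r^11s, r^17s}, so |H| = 6.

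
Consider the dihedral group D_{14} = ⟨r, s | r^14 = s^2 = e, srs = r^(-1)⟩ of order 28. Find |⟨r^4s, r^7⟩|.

|⟨r^4s⟩| = 2 and |⟨r^7⟩| = 2, so |H| is a multiple of lcm(2, 2) = 2 and divides |G| = 28.
Closing under the operation: H = {e, r^7, r^4s, r^11s}, so |H| = 4.

4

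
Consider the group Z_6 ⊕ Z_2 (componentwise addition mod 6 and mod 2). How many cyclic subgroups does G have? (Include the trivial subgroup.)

8

Group the elements of G by the cyclic subgroup they generate; each cyclic subgroup of order d accounts for φ(d) elements.
Cyclic subgroups by order — order 1: 1; order 2: 3; order 3: 1; order 6: 3.
Total: 8.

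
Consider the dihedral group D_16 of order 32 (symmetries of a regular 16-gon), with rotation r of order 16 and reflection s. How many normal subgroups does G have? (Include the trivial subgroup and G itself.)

G has 36 subgroups. Checking conjugation-invariance by order — order 1: 1/1 normal; order 2: 1/17 normal; order 4: 1/9 normal; order 8: 1/5 normal; order 16: 3/3 normal; order 32: 1/1 normal.
Total normal subgroups: 8.

8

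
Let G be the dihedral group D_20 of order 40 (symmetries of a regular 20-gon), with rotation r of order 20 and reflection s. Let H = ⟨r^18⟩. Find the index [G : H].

4

|⟨r^18⟩| = 10 and |G| = 40.
By Lagrange, [G : H] = |G|/|H| = 40/10 = 4.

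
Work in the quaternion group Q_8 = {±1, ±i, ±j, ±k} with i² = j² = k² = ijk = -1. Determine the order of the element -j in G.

Computing powers of -j: the smallest k with (-j)^k = e is k = 4.

4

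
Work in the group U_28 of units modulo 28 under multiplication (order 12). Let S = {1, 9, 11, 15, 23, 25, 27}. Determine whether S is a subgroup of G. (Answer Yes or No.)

|S| = 7 does not divide |G| = 12, so by Lagrange S is not a subgroup.

No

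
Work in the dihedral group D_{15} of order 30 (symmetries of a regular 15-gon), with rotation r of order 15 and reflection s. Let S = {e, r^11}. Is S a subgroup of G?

No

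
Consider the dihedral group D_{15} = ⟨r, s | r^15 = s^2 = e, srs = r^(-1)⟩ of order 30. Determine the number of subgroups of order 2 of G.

|G| = 30 and 2 | 30, so subgroups of order 2 are possible by Lagrange.
The subgroups of order 2 are: {e, r^10s}; {e, r^11s}; {e, r^12s}; {e, r^13s}; … (15 in all).
So G has 15 subgroups of order 2.

15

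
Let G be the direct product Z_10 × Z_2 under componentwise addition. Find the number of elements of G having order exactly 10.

An element (a,b) has order lcm(ord(a), ord(b)); count pairs with lcm equal to 10.
Enumerating gives 12 such elements.

12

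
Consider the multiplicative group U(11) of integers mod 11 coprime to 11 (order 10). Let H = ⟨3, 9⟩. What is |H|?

|⟨3⟩| = 5 and |⟨9⟩| = 5, so |H| is a multiple of lcm(5, 5) = 5 and divides |G| = 10.
Closing under the operation: H = {1, 3, 4, 5, 9}, so |H| = 5.

5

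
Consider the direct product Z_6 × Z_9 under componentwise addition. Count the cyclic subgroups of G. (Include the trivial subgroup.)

16

Group the elements of G by the cyclic subgroup they generate; each cyclic subgroup of order d accounts for φ(d) elements.
Cyclic subgroups by order — order 1: 1; order 2: 1; order 3: 4; order 6: 4; order 9: 3; order 18: 3.
Total: 16.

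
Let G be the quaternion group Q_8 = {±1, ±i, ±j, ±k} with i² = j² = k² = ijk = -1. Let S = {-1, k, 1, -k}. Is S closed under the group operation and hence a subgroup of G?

Yes

|S| = 4 divides |G| = 8, consistent with Lagrange.
S contains the identity, every element's inverse is in S, and S is closed under ·: it is a subgroup.
In fact S = ⟨-k⟩.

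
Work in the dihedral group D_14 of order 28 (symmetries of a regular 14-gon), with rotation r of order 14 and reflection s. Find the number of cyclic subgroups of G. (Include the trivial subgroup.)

18

A cyclic subgroup of order d is generated by each of its φ(d) elements of order d, so the cyclic subgroups of order d number (#elements of order d)/φ(d).
Cyclic subgroups by order — order 1: 1; order 2: 15; order 7: 1; order 14: 1.
Total: 18.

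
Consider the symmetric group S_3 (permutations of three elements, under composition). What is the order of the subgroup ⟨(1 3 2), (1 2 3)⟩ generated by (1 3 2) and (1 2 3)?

|⟨(1 3 2)⟩| = 3 and |⟨(1 2 3)⟩| = 3, so |H| is a multiple of lcm(3, 3) = 3 and divides |G| = 6.
Closing under the operation: H = {e, (1 2 3), (1 3 2)}, so |H| = 3.

3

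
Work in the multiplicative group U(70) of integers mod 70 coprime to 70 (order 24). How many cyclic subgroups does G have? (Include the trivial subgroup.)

12

Each element a generates a cyclic subgroup ⟨a⟩; distinct elements may generate the same one (a cyclic group of order d has φ(d) generators).
Cyclic subgroups by order — order 1: 1; order 2: 3; order 3: 1; order 4: 2; order 6: 3; order 12: 2.
Total: 12.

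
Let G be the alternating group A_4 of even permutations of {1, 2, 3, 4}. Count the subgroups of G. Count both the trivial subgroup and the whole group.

10

|G| = 12, so by Lagrange every subgroup order divides 12. Divisors: 1, 2, 3, 4, 6, 12.
Subgroups by order — order 1: 1; order 2: 3; order 3: 4; order 4: 1; order 6: 0; order 12: 1.
Total: 1 + 3 + 4 + 1 + 0 + 1 = 10.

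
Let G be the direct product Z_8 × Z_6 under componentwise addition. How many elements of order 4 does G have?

An element (a,b) has order lcm(ord(a), ord(b)); count pairs with lcm equal to 4.
Enumerating gives 4 such elements.

4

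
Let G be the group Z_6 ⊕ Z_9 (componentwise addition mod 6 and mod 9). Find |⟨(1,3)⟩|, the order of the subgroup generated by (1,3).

6

The order of (1,3) in Z_6 × Z_9 is lcm(ord(1) in Z_6, ord(3) in Z_9).
ord(1) = 6 and ord(3) = 3, so |⟨(1,3)⟩| = lcm(6, 3) = 6.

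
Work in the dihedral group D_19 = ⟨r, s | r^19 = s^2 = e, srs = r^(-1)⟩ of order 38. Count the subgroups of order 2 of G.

19

|G| = 38 and 2 | 38, so subgroups of order 2 are possible by Lagrange.
The subgroups of order 2 are: {e, r^10s}; {e, r^11s}; {e, r^12s}; {e, r^13s}; … (19 in all).
So G has 19 subgroups of order 2.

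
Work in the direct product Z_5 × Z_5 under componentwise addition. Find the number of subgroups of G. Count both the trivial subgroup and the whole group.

8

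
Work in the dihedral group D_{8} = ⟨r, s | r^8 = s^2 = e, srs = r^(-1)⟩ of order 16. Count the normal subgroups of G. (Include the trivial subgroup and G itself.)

7

G has 19 subgroups. Checking conjugation-invariance by order — order 1: 1/1 normal; order 2: 1/9 normal; order 4: 1/5 normal; order 8: 3/3 normal; order 16: 1/1 normal.
Total normal subgroups: 7.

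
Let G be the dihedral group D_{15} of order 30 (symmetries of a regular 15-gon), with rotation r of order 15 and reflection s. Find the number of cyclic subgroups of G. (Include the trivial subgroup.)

Group the elements of G by the cyclic subgroup they generate; each cyclic subgroup of order d accounts for φ(d) elements.
Cyclic subgroups by order — order 1: 1; order 2: 15; order 3: 1; order 5: 1; order 15: 1.
Total: 19.

19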